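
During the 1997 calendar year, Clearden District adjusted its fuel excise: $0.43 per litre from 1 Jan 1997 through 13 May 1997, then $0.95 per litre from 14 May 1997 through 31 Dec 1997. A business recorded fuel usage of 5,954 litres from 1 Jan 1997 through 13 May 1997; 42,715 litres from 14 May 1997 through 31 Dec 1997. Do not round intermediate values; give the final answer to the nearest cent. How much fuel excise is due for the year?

$43139.47

1 Jan – 13 May 1997: 5,954 litres at $0.43/litre → $2560.22
14 May – 31 Dec 1997: 42,715 litres at $0.95/litre → $40579.25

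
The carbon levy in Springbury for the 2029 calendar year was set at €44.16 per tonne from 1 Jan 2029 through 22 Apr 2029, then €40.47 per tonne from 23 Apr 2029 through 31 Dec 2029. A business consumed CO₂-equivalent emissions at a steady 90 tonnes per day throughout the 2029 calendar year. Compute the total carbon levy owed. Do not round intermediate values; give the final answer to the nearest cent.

1 Jan – 22 Apr 2029: 112 days × 90 tonnes/day = 10,080 tonnes at €44.16/tonne → €445,132.80
23 Apr – 31 Dec 2029: 253 days × 90 tonnes/day = 22,770 tonnes at €40.47/tonne → €921,501.90

€1,366,634.70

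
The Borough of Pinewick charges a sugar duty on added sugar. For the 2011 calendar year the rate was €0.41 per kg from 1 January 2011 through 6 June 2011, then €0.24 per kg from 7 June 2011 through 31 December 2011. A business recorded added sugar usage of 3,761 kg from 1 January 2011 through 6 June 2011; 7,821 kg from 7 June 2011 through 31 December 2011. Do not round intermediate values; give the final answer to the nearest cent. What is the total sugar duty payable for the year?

€3,419.05

1 January – 6 June 2011: 3,761 kg at €0.41/kg → €1,542.01
7 June – 31 December 2011: 7,821 kg at €0.24/kg → €1,877.04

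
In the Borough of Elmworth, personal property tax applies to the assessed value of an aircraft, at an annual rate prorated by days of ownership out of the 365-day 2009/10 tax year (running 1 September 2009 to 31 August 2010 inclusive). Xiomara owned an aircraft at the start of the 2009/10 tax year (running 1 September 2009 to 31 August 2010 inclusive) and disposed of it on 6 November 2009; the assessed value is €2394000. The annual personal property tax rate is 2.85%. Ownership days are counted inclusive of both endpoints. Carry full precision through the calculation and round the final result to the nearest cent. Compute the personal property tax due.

€12524.23

Days held (1 September – 6 November 2009): 67 out of 365
Tax = €2394000 × 2.85% × 67/365 = €12524.2274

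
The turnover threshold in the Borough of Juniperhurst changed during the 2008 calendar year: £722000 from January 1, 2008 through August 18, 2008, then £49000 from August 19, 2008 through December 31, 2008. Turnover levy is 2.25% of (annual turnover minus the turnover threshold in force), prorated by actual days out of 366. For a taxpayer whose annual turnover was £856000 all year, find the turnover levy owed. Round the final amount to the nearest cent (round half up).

£8600.35

January 1 – August 18, 2008: 231 days, exemption £722000 → (£856000 − £722000) × 2.25% × 231/366 = £1902.9098
August 19 – December 31, 2008: 135 days, exemption £49000 → (£856000 − £49000) × 2.25% × 135/366 = £6697.4385
Total = £8600.3484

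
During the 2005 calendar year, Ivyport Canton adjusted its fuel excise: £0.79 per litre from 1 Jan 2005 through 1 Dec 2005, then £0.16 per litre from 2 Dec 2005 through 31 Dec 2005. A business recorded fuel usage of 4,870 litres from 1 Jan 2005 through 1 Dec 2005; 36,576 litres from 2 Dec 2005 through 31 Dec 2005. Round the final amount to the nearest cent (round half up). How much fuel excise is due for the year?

£9699.46

1 Jan – 1 Dec 2005: 4,870 litres at £0.79/litre → £3847.30
2 Dec – 31 Dec 2005: 36,576 litres at £0.16/litre → £5852.16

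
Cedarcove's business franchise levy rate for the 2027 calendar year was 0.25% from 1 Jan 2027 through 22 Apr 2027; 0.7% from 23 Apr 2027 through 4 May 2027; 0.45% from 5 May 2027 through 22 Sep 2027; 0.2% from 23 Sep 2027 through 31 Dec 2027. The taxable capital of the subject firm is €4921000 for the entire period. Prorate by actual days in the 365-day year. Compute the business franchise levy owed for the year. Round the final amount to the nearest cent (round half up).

€16158.41

1 Jan – 22 Apr 2027: 112 days at 0.25% → €4921000 × 0.25% × 112/365 = €3775.0137
23 Apr – 4 May 2027: 12 days at 0.7% → €4921000 × 0.7% × 12/365 = €1132.5041
5 May – 22 Sep 2027: 141 days at 0.45% → €4921000 × 0.45% × 141/365 = €8554.4507
23 Sep – 31 Dec 2027: 100 days at 0.2% → €4921000 × 0.2% × 100/365 = €2696.4384
Total = €16158.4068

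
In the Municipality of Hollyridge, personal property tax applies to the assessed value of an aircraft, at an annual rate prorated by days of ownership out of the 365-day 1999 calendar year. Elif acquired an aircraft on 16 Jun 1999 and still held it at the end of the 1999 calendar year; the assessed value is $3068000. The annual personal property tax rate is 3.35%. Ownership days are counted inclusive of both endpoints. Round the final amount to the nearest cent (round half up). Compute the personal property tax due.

Days held (16 Jun – 31 Dec 1999): 199 out of 365
Tax = $3068000 × 3.35% × 199/365 = $56035.1288

$56035.13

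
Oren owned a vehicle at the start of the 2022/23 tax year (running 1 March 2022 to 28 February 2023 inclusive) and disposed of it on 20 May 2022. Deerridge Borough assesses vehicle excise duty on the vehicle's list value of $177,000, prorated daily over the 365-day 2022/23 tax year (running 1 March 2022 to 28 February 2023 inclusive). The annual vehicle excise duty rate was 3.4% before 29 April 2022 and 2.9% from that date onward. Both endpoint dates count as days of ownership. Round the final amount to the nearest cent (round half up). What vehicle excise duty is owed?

1 March – 28 April 2022: 59 days at 3.4% → $177,000 × 3.4% × 59/365 = $972.7726
29 April – 20 May 2022: 22 days at 2.9% → $177,000 × 2.9% × 22/365 = $309.3863
Total = $1,282.1589

$1,282.16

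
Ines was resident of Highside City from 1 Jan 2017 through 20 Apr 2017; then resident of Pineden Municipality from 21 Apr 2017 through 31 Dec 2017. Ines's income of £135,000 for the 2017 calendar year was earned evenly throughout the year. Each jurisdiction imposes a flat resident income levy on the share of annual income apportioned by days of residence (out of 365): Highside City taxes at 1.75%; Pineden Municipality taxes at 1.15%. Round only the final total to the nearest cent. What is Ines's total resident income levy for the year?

£1,796.61

Highside City, 1 Jan – 20 Apr 2017: 110 days → £135,000 × 1.75% × 110/365 = £711.9863
Pineden Municipality, 21 Apr – 31 Dec 2017: 255 days → £135,000 × 1.15% × 255/365 = £1,084.6233
Total = £1,796.6096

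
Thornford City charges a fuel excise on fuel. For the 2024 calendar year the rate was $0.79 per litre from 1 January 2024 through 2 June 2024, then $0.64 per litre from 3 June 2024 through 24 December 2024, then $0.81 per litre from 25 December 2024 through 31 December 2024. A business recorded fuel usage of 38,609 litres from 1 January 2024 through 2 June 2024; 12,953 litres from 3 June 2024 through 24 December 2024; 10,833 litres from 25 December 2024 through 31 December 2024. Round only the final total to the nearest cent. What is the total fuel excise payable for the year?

1 January – 2 June 2024: 38,609 litres at $0.79/litre → $30,501.11
3 June – 24 December 2024: 12,953 litres at $0.64/litre → $8,289.92
25 December – 31 December 2024: 10,833 litres at $0.81/litre → $8,774.73

$47,565.76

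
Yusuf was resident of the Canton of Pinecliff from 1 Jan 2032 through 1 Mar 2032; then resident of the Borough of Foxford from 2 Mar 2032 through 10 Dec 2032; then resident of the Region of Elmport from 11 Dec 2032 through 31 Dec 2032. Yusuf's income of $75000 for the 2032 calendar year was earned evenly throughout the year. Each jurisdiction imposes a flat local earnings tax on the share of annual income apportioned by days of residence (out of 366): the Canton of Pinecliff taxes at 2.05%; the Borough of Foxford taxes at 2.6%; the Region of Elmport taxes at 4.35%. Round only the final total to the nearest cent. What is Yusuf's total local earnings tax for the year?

The Canton of Pinecliff, 1 Jan – 1 Mar 2032: 61 days → $75000 × 2.05% × 61/366 = $256.2500
The Borough of Foxford, 2 Mar – 10 Dec 2032: 284 days → $75000 × 2.6% × 284/366 = $1513.1148
The Region of Elmport, 11 Dec – 31 Dec 2032: 21 days → $75000 × 4.35% × 21/366 = $187.1926
Total = $1956.5574

$1956.56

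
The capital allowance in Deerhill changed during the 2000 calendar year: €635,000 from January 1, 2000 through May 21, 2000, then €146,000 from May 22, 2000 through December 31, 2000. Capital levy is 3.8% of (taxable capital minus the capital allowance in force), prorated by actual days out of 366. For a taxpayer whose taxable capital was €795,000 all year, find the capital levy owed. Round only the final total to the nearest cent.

€17,452.59

January 1 – May 21, 2000: 142 days, exemption €635,000 → (€795,000 − €635,000) × 3.8% × 142/366 = €2,358.9071
May 22 – December 31, 2000: 224 days, exemption €146,000 → (€795,000 − €146,000) × 3.8% × 224/366 = €15,093.6831
Total = €17,452.5902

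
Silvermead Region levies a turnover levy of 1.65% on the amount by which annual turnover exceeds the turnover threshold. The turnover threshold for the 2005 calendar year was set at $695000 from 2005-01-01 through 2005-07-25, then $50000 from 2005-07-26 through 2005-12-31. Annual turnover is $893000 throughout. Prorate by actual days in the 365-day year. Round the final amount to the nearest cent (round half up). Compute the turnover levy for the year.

$7903.05

2005-01-01 to 2005-07-25: 206 days, exemption $695000 → ($893000 − $695000) × 1.65% × 206/365 = $1843.8411
2005-07-26 to 2005-12-31: 159 days, exemption $50000 → ($893000 − $50000) × 1.65% × 159/365 = $6059.2068
Total = $7903.0479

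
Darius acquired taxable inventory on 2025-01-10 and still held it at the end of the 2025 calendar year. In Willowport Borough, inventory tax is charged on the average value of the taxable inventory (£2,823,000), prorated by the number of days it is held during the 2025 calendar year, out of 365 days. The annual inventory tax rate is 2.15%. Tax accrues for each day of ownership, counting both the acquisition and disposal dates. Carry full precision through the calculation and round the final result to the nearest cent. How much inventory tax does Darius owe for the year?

Days held (2025-01-10 to 2025-12-31): 356 out of 365
Tax = £2,823,000 × 2.15% × 356/365 = £59,197.9233

£59,197.92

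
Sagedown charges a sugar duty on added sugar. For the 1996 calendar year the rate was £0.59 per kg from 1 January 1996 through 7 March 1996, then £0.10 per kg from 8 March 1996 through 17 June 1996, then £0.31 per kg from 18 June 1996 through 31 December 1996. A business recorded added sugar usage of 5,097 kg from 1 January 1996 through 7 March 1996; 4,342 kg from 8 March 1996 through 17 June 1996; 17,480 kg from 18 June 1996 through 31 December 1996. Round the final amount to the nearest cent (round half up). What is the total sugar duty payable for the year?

1 January – 7 March 1996: 5,097 kg at £0.59/kg → £3,007.23
8 March – 17 June 1996: 4,342 kg at £0.10/kg → £434.20
18 June – 31 December 1996: 17,480 kg at £0.31/kg → £5,418.80

£8,860.23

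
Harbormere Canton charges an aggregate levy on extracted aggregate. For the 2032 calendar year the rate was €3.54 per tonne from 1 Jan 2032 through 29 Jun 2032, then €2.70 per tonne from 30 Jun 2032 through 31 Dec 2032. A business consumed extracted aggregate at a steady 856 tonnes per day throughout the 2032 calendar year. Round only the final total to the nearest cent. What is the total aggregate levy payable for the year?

€976,045.44

1 Jan – 29 Jun 2032: 181 days × 856 tonnes/day = 154,936 tonnes at €3.54/tonne → €548,473.44
30 Jun – 31 Dec 2032: 185 days × 856 tonnes/day = 158,360 tonnes at €2.70/tonne → €427,572.00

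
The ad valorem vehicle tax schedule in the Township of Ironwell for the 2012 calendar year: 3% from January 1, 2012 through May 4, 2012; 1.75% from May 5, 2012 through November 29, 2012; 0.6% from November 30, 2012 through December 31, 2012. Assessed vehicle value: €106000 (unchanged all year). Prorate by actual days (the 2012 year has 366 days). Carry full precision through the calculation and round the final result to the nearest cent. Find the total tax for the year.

€2200.95

January 1 – May 4, 2012: 125 days at 3% → €106000 × 3% × 125/366 = €1086.0656
May 5 – November 29, 2012: 209 days at 1.75% → €106000 × 1.75% × 209/366 = €1059.2760
November 30 – December 31, 2012: 32 days at 0.6% → €106000 × 0.6% × 32/366 = €55.6066
Total = €2200.9481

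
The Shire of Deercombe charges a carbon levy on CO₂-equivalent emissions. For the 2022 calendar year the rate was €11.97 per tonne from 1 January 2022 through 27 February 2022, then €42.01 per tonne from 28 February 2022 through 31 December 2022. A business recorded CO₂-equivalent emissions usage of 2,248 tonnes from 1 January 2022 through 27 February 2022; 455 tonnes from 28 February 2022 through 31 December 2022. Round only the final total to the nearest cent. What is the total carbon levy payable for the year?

1 January – 27 February 2022: 2,248 tonnes at €11.97/tonne → €26,908.56
28 February – 31 December 2022: 455 tonnes at €42.01/tonne → €19,114.55

€46,023.11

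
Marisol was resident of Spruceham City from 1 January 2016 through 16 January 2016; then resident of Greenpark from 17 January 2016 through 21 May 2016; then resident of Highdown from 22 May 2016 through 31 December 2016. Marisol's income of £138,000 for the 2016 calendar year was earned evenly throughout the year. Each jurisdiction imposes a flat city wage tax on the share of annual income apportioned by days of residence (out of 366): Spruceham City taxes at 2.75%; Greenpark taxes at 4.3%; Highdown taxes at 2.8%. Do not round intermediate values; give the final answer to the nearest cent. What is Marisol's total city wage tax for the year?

Spruceham City, 1 January – 16 January 2016: 16 days → £138,000 × 2.75% × 16/366 = £165.9016
Greenpark, 17 January – 21 May 2016: 126 days → £138,000 × 4.3% × 126/366 = £2,042.8525
Highdown, 22 May – 31 December 2016: 224 days → £138,000 × 2.8% × 224/366 = £2,364.8525
Total = £4,573.6066

£4,573.61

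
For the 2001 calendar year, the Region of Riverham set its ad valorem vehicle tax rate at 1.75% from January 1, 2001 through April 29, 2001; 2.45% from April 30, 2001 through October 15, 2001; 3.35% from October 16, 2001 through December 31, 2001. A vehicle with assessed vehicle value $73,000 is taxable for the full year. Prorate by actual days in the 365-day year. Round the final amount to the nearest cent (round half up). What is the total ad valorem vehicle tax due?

January 1 – April 29, 2001: 119 days at 1.75% → $73,000 × 1.75% × 119/365 = $416.5000
April 30 – October 15, 2001: 169 days at 2.45% → $73,000 × 2.45% × 169/365 = $828.1000
October 16 – December 31, 2001: 77 days at 3.35% → $73,000 × 3.35% × 77/365 = $515.9000
Total = $1,760.5000

$1,760.50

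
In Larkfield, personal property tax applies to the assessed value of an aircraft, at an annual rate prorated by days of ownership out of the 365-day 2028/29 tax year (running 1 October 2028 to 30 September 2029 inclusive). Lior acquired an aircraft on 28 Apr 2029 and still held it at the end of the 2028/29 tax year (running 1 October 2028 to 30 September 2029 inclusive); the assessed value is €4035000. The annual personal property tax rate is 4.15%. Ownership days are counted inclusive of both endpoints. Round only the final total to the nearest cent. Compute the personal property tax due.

€71568.74

Days held (28 Apr – 30 Sep 2029): 156 out of 365
Tax = €4035000 × 4.15% × 156/365 = €71568.7397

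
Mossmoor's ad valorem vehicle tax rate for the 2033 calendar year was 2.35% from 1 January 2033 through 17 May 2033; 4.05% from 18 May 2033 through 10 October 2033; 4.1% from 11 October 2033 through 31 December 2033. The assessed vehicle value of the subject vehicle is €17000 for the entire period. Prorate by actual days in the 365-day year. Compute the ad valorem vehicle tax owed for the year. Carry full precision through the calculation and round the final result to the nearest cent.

€581.94

1 January – 17 May 2033: 137 days at 2.35% → €17000 × 2.35% × 137/365 = €149.9493
18 May – 10 October 2033: 146 days at 4.05% → €17000 × 4.05% × 146/365 = €275.4000
11 October – 31 December 2033: 82 days at 4.1% → €17000 × 4.1% × 82/365 = €156.5863
Total = €581.9356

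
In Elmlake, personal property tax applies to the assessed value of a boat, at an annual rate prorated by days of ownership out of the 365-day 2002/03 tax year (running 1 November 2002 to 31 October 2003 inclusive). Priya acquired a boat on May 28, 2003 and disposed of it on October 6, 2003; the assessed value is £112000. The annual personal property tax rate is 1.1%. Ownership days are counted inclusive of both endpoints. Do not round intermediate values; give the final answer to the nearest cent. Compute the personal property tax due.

Days held (May 28 – October 6, 2003): 132 out of 365
Tax = £112000 × 1.1% × 132/365 = £445.5452

£445.55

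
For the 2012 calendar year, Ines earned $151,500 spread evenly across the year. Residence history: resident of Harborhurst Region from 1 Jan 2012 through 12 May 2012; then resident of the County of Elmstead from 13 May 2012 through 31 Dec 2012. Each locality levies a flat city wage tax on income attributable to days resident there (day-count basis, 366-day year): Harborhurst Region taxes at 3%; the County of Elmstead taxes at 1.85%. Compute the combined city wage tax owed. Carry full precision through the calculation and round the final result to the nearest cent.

$3,435.86

Harborhurst Region, 1 Jan – 12 May 2012: 133 days → $151,500 × 3% × 133/366 = $1,651.5984
The County of Elmstead, 13 May – 31 Dec 2012: 233 days → $151,500 × 1.85% × 233/366 = $1,784.2643
Total = $3,435.8627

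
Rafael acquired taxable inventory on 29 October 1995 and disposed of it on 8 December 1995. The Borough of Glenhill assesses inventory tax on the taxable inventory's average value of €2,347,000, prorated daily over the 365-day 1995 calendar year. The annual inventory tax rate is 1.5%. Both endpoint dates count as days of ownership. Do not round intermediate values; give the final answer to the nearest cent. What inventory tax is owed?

Days held (29 October – 8 December 1995): 41 out of 365
Tax = €2,347,000 × 1.5% × 41/365 = €3,954.5342

€3,954.53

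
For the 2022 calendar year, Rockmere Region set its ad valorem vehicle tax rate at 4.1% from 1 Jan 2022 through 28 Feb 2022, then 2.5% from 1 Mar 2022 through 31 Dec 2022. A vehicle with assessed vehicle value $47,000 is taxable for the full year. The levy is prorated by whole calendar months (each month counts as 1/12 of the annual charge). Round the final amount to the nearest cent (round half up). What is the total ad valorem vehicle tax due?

1 Jan – 28 Feb 2022: 2 months at 4.1% → $47,000 × 4.1% × 2/12 = $321.1667
1 Mar – 31 Dec 2022: 10 months at 2.5% → $47,000 × 2.5% × 10/12 = $979.1667
Total = $1,300.3333

$1,300.33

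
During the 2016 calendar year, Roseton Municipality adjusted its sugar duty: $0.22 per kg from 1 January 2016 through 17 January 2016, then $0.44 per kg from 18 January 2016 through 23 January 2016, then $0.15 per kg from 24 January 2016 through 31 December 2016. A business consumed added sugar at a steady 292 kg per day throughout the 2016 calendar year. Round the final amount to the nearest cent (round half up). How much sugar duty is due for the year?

1 January – 17 January 2016: 17 days × 292 kg/day = 4,964 kg at $0.22/kg → $1092.08
18 January – 23 January 2016: 6 days × 292 kg/day = 1,752 kg at $0.44/kg → $770.88
24 January – 31 December 2016: 343 days × 292 kg/day = 100,156 kg at $0.15/kg → $15023.40

$16886.36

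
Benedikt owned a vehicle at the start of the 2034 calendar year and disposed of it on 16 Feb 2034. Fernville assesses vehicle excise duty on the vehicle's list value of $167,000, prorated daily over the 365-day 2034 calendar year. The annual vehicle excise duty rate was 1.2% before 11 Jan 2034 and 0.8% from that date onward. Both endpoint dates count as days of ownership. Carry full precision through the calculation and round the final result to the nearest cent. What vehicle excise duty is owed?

1 Jan – 10 Jan 2034: 10 days at 1.2% → $167,000 × 1.2% × 10/365 = $54.9041
11 Jan – 16 Feb 2034: 37 days at 0.8% → $167,000 × 0.8% × 37/365 = $135.4301
Total = $190.3342

$190.33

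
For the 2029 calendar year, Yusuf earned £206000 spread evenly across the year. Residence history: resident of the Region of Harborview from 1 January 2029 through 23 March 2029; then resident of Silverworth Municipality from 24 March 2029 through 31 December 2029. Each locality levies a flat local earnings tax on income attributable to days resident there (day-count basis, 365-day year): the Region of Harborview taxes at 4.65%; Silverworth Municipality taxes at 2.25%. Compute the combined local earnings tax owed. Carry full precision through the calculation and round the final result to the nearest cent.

£5745.71

The Region of Harborview, 1 January – 23 March 2029: 82 days → £206000 × 4.65% × 82/365 = £2151.9945
Silverworth Municipality, 24 March – 31 December 2029: 283 days → £206000 × 2.25% × 283/365 = £3593.7123
Total = £5745.7068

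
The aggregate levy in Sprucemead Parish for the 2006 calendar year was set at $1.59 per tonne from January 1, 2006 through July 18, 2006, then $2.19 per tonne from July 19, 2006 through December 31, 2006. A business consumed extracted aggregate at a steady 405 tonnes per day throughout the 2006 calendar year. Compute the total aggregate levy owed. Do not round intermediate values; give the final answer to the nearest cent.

$275,379.75

January 1 – July 18, 2006: 199 days × 405 tonnes/day = 80,595 tonnes at $1.59/tonne → $128,146.05
July 19 – December 31, 2006: 166 days × 405 tonnes/day = 67,230 tonnes at $2.19/tonne → $147,233.70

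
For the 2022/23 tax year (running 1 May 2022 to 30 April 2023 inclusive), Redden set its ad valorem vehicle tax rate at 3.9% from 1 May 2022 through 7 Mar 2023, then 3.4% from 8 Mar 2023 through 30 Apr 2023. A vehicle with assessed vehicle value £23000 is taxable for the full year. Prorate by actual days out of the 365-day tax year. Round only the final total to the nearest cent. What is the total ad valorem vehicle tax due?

1 May 2022 – 7 Mar 2023: 311 days at 3.9% → £23000 × 3.9% × 311/365 = £764.2932
8 Mar – 30 Apr 2023: 54 days at 3.4% → £23000 × 3.4% × 54/365 = £115.6932
Total = £879.9863

£879.99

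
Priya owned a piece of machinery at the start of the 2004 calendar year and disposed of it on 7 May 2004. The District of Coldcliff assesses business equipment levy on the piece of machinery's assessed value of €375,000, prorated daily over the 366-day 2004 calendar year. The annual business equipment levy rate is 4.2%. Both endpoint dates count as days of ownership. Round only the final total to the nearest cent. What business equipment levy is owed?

€5,508.20

Days held (1 Jan – 7 May 2004): 128 out of 366
Tax = €375,000 × 4.2% × 128/366 = €5,508.1967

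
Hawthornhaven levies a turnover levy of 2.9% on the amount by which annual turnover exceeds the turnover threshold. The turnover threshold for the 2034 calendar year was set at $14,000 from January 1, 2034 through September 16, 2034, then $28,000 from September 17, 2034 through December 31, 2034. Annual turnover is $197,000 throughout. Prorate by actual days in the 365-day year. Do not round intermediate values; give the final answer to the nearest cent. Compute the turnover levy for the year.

January 1 – September 16, 2034: 259 days, exemption $14,000 → ($197,000 − $14,000) × 2.9% × 259/365 = $3,765.7890
September 17 – December 31, 2034: 106 days, exemption $28,000 → ($197,000 − $28,000) × 2.9% × 106/365 = $1,423.3041
Total = $5,189.0932

$5,189.09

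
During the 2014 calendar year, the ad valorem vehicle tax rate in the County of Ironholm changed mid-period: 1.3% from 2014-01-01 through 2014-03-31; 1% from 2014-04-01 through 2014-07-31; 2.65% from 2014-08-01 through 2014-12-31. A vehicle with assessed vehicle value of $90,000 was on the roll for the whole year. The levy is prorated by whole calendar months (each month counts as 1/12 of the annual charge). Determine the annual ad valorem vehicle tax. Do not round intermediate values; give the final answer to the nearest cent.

$1,586.25

2014-01-01 to 2014-03-31: 3 months at 1.3% → $90,000 × 1.3% × 3/12 = $292.5000
2014-04-01 to 2014-07-31: 4 months at 1% → $90,000 × 1% × 4/12 = $300.0000
2014-08-01 to 2014-12-31: 5 months at 2.65% → $90,000 × 2.65% × 5/12 = $993.7500
Total = $1,586.2500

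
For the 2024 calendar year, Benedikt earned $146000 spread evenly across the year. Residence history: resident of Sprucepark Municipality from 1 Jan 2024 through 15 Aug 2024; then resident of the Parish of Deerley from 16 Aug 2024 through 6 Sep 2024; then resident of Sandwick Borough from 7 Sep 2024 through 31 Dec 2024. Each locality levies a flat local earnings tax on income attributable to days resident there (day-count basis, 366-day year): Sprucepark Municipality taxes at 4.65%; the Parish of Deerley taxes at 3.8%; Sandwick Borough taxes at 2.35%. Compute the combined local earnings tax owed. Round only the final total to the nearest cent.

Sprucepark Municipality, 1 Jan – 15 Aug 2024: 228 days → $146000 × 4.65% × 228/366 = $4229.2131
The Parish of Deerley, 16 Aug – 6 Sep 2024: 22 days → $146000 × 3.8% × 22/366 = $333.4863
Sandwick Borough, 7 Sep – 31 Dec 2024: 116 days → $146000 × 2.35% × 116/366 = $1087.4208
Total = $5650.1202

$5650.12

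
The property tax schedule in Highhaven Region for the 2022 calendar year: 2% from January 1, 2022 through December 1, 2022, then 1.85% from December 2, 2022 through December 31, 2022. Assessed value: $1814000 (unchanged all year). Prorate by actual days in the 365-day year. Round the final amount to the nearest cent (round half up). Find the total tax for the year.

$36056.36

January 1 – December 1, 2022: 335 days at 2% → $1814000 × 2% × 335/365 = $33298.0822
December 2 – December 31, 2022: 30 days at 1.85% → $1814000 × 1.85% × 30/365 = $2758.2740
Total = $36056.3562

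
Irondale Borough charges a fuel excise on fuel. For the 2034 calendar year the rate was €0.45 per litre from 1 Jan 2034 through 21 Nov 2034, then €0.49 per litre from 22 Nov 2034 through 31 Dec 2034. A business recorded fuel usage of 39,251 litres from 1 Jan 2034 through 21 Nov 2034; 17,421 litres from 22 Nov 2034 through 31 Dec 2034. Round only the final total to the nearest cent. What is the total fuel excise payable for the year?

€26,199.24

1 Jan – 21 Nov 2034: 39,251 litres at €0.45/litre → €17,662.95
22 Nov – 31 Dec 2034: 17,421 litres at €0.49/litre → €8,536.29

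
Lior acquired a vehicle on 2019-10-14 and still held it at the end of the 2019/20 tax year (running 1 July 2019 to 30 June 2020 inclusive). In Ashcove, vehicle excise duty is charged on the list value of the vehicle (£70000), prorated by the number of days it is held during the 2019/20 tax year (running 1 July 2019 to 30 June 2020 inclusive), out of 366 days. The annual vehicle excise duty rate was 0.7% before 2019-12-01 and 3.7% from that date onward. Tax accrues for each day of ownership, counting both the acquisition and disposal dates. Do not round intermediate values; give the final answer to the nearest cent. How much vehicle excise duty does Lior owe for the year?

£1571.56

2019-10-14 to 2019-11-30: 48 days at 0.7% → £70000 × 0.7% × 48/366 = £64.2623
2019-12-01 to 2020-06-30: 213 days at 3.7% → £70000 × 3.7% × 213/366 = £1507.2951
Total = £1571.5574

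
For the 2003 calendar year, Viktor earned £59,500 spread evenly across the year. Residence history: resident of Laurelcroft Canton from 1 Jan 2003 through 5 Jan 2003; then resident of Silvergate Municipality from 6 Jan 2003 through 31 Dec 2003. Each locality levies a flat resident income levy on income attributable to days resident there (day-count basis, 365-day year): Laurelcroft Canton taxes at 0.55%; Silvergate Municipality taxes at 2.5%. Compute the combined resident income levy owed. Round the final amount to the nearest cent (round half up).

£1,471.61

Laurelcroft Canton, 1 Jan – 5 Jan 2003: 5 days → £59,500 × 0.55% × 5/365 = £4.4829
Silvergate Municipality, 6 Jan – 31 Dec 2003: 360 days → £59,500 × 2.5% × 360/365 = £1,467.1233
Total = £1,471.6062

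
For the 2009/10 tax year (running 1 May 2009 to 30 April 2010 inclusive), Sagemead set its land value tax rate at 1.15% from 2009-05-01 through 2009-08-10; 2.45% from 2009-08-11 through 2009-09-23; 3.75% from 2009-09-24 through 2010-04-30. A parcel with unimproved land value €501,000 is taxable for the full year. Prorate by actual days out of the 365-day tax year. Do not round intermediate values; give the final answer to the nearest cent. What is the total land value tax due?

2009-05-01 to 2009-08-10: 102 days at 1.15% → €501,000 × 1.15% × 102/365 = €1,610.0630
2009-08-11 to 2009-09-23: 44 days at 2.45% → €501,000 × 2.45% × 44/365 = €1,479.6658
2009-09-24 to 2010-04-30: 219 days at 3.75% → €501,000 × 3.75% × 219/365 = €11,272.5000
Total = €14,362.2288

€14,362.23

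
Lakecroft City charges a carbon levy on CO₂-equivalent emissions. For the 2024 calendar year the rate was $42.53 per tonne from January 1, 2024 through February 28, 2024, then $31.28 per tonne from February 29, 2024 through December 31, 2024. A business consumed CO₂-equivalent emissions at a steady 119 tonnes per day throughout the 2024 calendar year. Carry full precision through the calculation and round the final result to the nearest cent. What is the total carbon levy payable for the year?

$1,441,355.37

January 1 – February 28, 2024: 59 days × 119 tonnes/day = 7,021 tonnes at $42.53/tonne → $298,603.13
February 29 – December 31, 2024: 307 days × 119 tonnes/day = 36,533 tonnes at $31.28/tonne → $1,142,752.24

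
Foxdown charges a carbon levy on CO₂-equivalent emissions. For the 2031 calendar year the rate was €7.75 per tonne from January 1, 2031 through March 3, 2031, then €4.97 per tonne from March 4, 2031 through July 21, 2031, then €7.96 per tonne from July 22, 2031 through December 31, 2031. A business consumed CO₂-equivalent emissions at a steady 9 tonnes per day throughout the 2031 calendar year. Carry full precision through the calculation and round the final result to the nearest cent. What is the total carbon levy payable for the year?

January 1 – March 3, 2031: 62 days × 9 tonnes/day = 558 tonnes at €7.75/tonne → €4324.50
March 4 – July 21, 2031: 140 days × 9 tonnes/day = 1,260 tonnes at €4.97/tonne → €6262.20
July 22 – December 31, 2031: 163 days × 9 tonnes/day = 1,467 tonnes at €7.96/tonne → €11677.32

€22264.02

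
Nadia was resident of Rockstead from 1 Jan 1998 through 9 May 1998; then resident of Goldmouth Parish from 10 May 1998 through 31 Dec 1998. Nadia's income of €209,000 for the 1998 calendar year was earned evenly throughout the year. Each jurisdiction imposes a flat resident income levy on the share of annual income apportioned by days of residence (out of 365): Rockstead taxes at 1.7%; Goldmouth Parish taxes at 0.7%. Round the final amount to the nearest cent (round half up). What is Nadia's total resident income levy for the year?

€2,201.66

Rockstead, 1 Jan – 9 May 1998: 129 days → €209,000 × 1.7% × 129/365 = €1,255.7178
Goldmouth Parish, 10 May – 31 Dec 1998: 236 days → €209,000 × 0.7% × 236/365 = €945.9397
Total = €2,201.6575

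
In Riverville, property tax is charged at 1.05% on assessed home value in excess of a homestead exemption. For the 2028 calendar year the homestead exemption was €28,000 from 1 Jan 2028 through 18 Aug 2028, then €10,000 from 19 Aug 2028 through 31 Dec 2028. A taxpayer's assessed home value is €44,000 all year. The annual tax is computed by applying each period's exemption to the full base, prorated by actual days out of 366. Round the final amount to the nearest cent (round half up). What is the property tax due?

1 Jan – 18 Aug 2028: 231 days, exemption €28,000 → (€44,000 − €28,000) × 1.05% × 231/366 = €106.0328
19 Aug – 31 Dec 2028: 135 days, exemption €10,000 → (€44,000 − €10,000) × 1.05% × 135/366 = €131.6803
Total = €237.7131

€237.71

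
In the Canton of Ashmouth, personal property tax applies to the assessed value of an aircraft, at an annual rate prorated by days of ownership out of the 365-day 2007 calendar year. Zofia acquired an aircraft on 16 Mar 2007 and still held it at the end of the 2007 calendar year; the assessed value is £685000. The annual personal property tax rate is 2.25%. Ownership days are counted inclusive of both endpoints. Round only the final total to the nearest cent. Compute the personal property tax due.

Days held (16 Mar – 31 Dec 2007): 291 out of 365
Tax = £685000 × 2.25% × 291/365 = £12287.7740

£12287.77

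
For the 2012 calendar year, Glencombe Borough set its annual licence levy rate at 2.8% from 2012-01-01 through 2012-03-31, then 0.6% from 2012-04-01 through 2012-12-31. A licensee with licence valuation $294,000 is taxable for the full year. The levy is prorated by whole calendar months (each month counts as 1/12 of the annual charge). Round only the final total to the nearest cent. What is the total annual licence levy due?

2012-01-01 to 2012-03-31: 3 months at 2.8% → $294,000 × 2.8% × 3/12 = $2,058.0000
2012-04-01 to 2012-12-31: 9 months at 0.6% → $294,000 × 0.6% × 9/12 = $1,323.0000
Total = $3,381.0000

$3,381.00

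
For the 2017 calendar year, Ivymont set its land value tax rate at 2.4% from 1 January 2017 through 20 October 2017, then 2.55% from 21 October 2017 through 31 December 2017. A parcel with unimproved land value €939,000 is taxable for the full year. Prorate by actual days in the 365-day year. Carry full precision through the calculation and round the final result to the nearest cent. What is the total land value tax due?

€22,813.84

1 January – 20 October 2017: 293 days at 2.4% → €939,000 × 2.4% × 293/365 = €18,090.5425
21 October – 31 December 2017: 72 days at 2.55% → €939,000 × 2.55% × 72/365 = €4,723.2986
Total = €22,813.8411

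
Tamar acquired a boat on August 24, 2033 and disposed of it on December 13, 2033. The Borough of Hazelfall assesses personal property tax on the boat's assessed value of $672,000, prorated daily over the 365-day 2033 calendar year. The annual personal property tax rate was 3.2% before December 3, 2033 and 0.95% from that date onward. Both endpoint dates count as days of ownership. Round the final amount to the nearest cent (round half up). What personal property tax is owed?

August 24 – December 2, 2033: 101 days at 3.2% → $672,000 × 3.2% × 101/365 = $5,950.4219
December 3 – December 13, 2033: 11 days at 0.95% → $672,000 × 0.95% × 11/365 = $192.3945
Total = $6,142.8164

$6,142.82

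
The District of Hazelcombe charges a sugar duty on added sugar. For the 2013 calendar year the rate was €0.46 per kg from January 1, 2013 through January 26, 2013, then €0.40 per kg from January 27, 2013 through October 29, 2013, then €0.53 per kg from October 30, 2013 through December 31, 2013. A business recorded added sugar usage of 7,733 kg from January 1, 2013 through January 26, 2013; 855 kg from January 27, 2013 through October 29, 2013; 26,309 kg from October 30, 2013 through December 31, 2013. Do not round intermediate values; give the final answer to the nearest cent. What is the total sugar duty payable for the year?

January 1 – January 26, 2013: 7,733 kg at €0.46/kg → €3,557.18
January 27 – October 29, 2013: 855 kg at €0.40/kg → €342.00
October 30 – December 31, 2013: 26,309 kg at €0.53/kg → €13,943.77

€17,842.95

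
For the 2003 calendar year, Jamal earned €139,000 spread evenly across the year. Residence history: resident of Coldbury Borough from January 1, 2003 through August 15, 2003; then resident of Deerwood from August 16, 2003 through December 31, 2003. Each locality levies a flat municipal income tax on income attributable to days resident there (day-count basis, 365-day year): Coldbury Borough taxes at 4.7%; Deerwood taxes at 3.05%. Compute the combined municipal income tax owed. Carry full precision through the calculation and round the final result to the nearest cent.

Coldbury Borough, January 1 – August 15, 2003: 227 days → €139,000 × 4.7% × 227/365 = €4,062.9890
Deerwood, August 16 – December 31, 2003: 138 days → €139,000 × 3.05% × 138/365 = €1,602.8795
Total = €5,665.8685

€5,665.87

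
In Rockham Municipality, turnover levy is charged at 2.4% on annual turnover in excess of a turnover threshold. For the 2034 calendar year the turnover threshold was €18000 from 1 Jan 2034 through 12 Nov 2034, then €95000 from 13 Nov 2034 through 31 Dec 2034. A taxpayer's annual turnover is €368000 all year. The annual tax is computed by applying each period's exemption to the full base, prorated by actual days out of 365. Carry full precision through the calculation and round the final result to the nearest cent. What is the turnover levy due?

€8151.91

1 Jan – 12 Nov 2034: 316 days, exemption €18000 → (€368000 − €18000) × 2.4% × 316/365 = €7272.3288
13 Nov – 31 Dec 2034: 49 days, exemption €95000 → (€368000 − €95000) × 2.4% × 49/365 = €879.5836
Total = €8151.9123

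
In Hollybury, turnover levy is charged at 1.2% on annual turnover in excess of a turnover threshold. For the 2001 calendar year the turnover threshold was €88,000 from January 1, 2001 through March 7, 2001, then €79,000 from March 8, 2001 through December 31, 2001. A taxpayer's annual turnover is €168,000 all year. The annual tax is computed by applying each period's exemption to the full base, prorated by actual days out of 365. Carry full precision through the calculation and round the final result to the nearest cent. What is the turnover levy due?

€1,048.47

January 1 – March 7, 2001: 66 days, exemption €88,000 → (€168,000 − €88,000) × 1.2% × 66/365 = €173.5890
March 8 – December 31, 2001: 299 days, exemption €79,000 → (€168,000 − €79,000) × 1.2% × 299/365 = €874.8822
Total = €1,048.4712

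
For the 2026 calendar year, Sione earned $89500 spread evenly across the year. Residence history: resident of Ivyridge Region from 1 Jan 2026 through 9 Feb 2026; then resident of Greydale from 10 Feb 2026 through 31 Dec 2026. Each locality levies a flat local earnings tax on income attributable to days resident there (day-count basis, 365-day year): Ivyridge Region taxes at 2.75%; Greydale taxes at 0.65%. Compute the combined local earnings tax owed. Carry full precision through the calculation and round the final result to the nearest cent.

$787.72

Ivyridge Region, 1 Jan – 9 Feb 2026: 40 days → $89500 × 2.75% × 40/365 = $269.7260
Greydale, 10 Feb – 31 Dec 2026: 325 days → $89500 × 0.65% × 325/365 = $517.9966
Total = $787.7226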